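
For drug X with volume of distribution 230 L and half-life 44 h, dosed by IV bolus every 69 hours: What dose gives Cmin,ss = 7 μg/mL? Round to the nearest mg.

3164 mg

τ/t½ = 69/44 ≈ 1.5682, so f = (1/2)^(69/44) ≈ 0.337233.
Cmin,ss = (D/Vd)·f/(1−f), so D = Cmin,ss·Vd·(1−f)/f.
D = 7 × 230 × (1−f)/f ≈ 7 × 230 × 1.96531 ≈ 3164.15 mg.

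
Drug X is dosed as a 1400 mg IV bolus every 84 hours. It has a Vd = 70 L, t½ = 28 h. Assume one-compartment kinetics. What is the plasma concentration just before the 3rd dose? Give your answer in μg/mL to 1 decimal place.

f = (1/2)^(τ/t½) = (1/2)^(84/28) ≈ 0.1250.
C₀ = D/Vd = 1400/70 ≈ 20.000 μg/mL.
Before the 3rd dose, 2 doses have been given. Superposition: Cmin = C₀·(f + f²).
≈ 20.000 × (0.1250 + 0.0156) ≈ 20.000 × 0.1406 ≈ 2.812 μg/mL.

2.8 μg/mL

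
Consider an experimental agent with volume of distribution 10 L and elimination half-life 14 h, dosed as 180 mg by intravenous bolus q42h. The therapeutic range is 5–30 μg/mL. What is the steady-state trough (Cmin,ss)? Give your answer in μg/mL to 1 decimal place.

The dosing interval is 3 half-lives, so f = 2^(−3) = 0.125.
Accumulation ratio R = 1/(1 − f) = 1/0.875 = 8/7.
Single-dose peak C₀ = D/Vd = 180/10 = 18 μg/mL.
Steady-state peak Cmax,ss = C₀·R = 18 × 8/7 ≈ 20.571 μg/mL.
Steady-state trough Cmin,ss = Cmax,ss·f ≈ 20.571 × 0.125 ≈ 2.571 μg/mL.
Trough 2.6 μg/mL vs MEC 5 μg/mL: subtherapeutic.

2.6 μg/mL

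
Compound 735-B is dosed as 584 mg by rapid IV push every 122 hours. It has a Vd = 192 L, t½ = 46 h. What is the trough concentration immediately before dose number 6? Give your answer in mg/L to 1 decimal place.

0.6 mg/L

f = (1/2)^(τ/t½) = (1/2)^(122/46) ≈ 0.1591.
C₀ = D/Vd = 584/192 ≈ 3.042 mg/L.
Before the 6th dose, 5 doses have been given. Superposition: Cmin = C₀·(f + f² + … + f^5).
≈ 3.042 × (0.1591 + 0.0253 + 0.0040 + 0.0006 + 0.0001) ≈ 3.042 × 0.1891 ≈ 0.575 mg/L.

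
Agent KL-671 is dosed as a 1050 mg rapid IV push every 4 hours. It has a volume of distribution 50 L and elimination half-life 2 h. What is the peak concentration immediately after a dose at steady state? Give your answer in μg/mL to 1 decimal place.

28.0 μg/mL

τ = 4 h = 2 half-lives, so f = (1/2)^2 = 0.25.
At steady state, R = 1/(1 − 0.25) = 4/3.
Single-dose peak C₀ = D/Vd = 1050/50 = 21 μg/mL.
Steady-state peak Cmax,ss = C₀·R = 21 × 4/3 ≈ 28.000 μg/mL.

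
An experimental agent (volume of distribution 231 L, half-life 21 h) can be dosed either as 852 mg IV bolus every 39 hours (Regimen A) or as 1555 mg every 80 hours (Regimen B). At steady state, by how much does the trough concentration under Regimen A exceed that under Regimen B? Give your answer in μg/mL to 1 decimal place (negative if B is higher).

Regimen A: f = (1/2)^(39/21) ≈ 0.2760; Cmin,ss = (852/231)·f/(1−f) ≈ 1.406 μg/mL.
Regimen B: f = (1/2)^(80/21) ≈ 0.0713; Cmin,ss = (1555/231)·f/(1−f) ≈ 0.517 μg/mL.
Difference ≈ 1.406 − 0.517 ≈ 0.889 μg/mL.

0.9 μg/mL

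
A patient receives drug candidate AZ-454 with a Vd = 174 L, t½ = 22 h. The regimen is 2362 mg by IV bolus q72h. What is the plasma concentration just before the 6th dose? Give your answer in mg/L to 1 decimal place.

f = (1/2)^(τ/t½) = (1/2)^(72/22) ≈ 0.1035.
C₀ = D/Vd = 2362/174 ≈ 13.575 mg/L.
Before the 6th dose, 5 doses have been given. Superposition: Cmin = C₀·(f + f² + … + f^5).
≈ 13.575 × (0.1035 + 0.0107 + 0.0011 + 0.0001 + 0.0000) ≈ 13.575 × 0.1154 ≈ 1.567 mg/L.

1.6 mg/L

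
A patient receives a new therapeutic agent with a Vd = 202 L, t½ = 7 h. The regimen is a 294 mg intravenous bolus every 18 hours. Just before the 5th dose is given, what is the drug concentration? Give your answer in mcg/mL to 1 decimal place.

f = (1/2)^(τ/t½) = (1/2)^(18/7) ≈ 0.1682.
C₀ = D/Vd = 294/202 ≈ 1.455 mcg/mL.
Before the 5th dose, 4 doses have been given. Superposition: Cmin = C₀·(f + f² + … + f^4).
≈ 1.455 × (0.1682 + 0.0283 + 0.0048 + 0.0008) ≈ 1.455 × 0.2021 ≈ 0.294 mcg/mL.

0.3 mcg/mL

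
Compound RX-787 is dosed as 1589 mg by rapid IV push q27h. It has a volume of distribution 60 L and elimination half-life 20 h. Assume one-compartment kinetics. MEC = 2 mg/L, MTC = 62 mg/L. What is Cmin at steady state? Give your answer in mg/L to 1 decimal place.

τ/t½ = 27/20 ≈ 1.35, so fraction remaining f = (1/2)^(27/20) ≈ 0.3923.
At steady state, accumulation factor R = 1/(1 − e^(−kτ)) ≈ 1.6455.
Each bolus raises the concentration by D/Vd = 1589/60 ≈ 26.483 mg/L.
Steady-state peak Cmax,ss = C₀·R ≈ 26.483 × 1.6455 ≈ 43.578 mg/L.
Steady-state trough Cmin,ss = Cmax,ss·f ≈ 43.578 × 0.3923 ≈ 17.096 mg/L.
Trough 17.1 mg/L vs MEC 2 mg/L: adequate.

17.1 mg/L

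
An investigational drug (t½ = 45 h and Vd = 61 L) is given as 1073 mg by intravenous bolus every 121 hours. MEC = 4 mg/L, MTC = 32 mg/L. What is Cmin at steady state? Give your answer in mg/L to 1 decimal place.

3.2 mg/L

τ/t½ = 121/45 ≈ 2.6889, so fraction remaining f = (1/2)^(121/45) ≈ 0.1551.
Each bolus raises the concentration by D/Vd = 1073/61 ≈ 17.590 mg/L.
Steady-state trough Cmin,ss = C₀·f/(1−f) ≈ 17.590 × 0.1551/0.8449 ≈ 3.229 mg/L.
Trough 3.2 mg/L vs MEC 4 mg/L: subtherapeutic.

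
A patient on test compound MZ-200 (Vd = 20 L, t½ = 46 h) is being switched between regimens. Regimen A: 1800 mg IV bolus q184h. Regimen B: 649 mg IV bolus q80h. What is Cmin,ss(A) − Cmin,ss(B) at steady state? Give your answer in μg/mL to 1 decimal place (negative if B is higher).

Regimen A: f = (1/2)^(184/46) ≈ 0.0625; Cmin,ss = (1800/20)·f/(1−f) ≈ 6.000 μg/mL.
Regimen B: f = (1/2)^(80/46) ≈ 0.2996; Cmin,ss = (649/20)·f/(1−f) ≈ 13.881 μg/mL.
Difference ≈ 6.000 − 13.881 ≈ -7.881 μg/mL.

-7.9 μg/mL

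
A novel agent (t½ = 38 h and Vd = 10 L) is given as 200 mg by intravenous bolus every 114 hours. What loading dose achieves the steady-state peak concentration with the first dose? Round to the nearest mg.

f = (1/2)^(114/38) ≈ 0.125000; accumulation ratio R = 1/(1−f) ≈ 1.14286.
Loading dose to hit Cmax,ss on first dose: D_load = D_maint·R ≈ 200 × 1.14286 ≈ 228.57 mg.

229 mg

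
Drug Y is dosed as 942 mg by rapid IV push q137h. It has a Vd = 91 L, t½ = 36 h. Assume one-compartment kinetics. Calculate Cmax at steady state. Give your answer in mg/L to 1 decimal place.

τ/t½ = 137/36 ≈ 3.8056, so fraction remaining f = (1/2)^(137/36) ≈ 0.0715.
Accumulation ratio R = 1/(1 − f) ≈ 1/0.9285 ≈ 1.0770.
Single-dose peak C₀ = D/Vd = 942/91 ≈ 10.352 mg/L.
Steady-state peak Cmax,ss = C₀·R ≈ 10.352 × 1.0770 ≈ 11.149 mg/L.

11.1 mg/L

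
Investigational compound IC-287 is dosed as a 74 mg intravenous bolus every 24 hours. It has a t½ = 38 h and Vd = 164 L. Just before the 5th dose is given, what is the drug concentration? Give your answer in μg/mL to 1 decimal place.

f = (1/2)^(τ/t½) = (1/2)^(24/38) ≈ 0.6455.
C₀ = D/Vd = 74/164 ≈ 0.451 μg/mL.
Before the 5th dose, 4 doses have been given. Superposition: Cmin = C₀·(f + f² + … + f^4).
≈ 0.451 × (0.6455 + 0.4167 + 0.2690 + 0.1736) ≈ 0.451 × 1.5048 ≈ 0.679 μg/mL.

0.7 μg/mL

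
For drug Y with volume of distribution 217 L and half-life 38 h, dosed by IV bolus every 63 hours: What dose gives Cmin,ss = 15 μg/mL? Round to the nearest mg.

7016 mg

τ/t½ = 63/38 ≈ 1.6579, so f = (1/2)^(63/38) ≈ 0.316901.
Cmin,ss = (D/Vd)·f/(1−f), so D = Cmin,ss·Vd·(1−f)/f.
D = 15 × 217 × (1−f)/f ≈ 15 × 217 × 2.15556 ≈ 7016.35 mg.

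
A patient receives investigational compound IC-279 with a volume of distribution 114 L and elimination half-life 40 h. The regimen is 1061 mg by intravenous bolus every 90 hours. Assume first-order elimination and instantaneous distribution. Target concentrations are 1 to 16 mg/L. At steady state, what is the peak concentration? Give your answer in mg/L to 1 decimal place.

11.8 mg/L

Over one 90-h interval, 90/40 ≈ 2.25 half-lives elapse, leaving f ≈ 0.2102 of each dose.
Accumulation ratio R = 1/(1 − f) ≈ 1/0.7898 ≈ 1.2661.
Each bolus raises the concentration by D/Vd = 1061/114 ≈ 9.307 mg/L.
Steady-state peak Cmax,ss = C₀·R ≈ 9.307 × 1.2661 ≈ 11.784 mg/L.
Peak 11.8 mg/L vs MTC 16 mg/L: below toxic threshold.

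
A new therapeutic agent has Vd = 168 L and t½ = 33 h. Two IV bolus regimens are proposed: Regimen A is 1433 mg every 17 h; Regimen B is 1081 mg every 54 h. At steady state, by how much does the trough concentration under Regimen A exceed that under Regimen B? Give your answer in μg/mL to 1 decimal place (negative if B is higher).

Regimen A: f = (1/2)^(17/33) ≈ 0.6997; Cmin,ss = (1433/168)·f/(1−f) ≈ 19.874 μg/mL.
Regimen B: f = (1/2)^(54/33) ≈ 0.3217; Cmin,ss = (1081/168)·f/(1−f) ≈ 3.052 μg/mL.
Difference ≈ 19.874 − 3.052 ≈ 16.822 μg/mL.

16.8 μg/mL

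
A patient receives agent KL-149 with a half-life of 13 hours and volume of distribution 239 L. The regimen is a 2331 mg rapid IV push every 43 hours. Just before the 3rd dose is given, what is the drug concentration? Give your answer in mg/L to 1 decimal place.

f = (1/2)^(τ/t½) = (1/2)^(43/13) ≈ 0.1010.
C₀ = D/Vd = 2331/239 ≈ 9.753 mg/L.
Before the 3rd dose, 2 doses have been given. Superposition: Cmin = C₀·(f + f²).
≈ 9.753 × (0.1010 + 0.0102) ≈ 9.753 × 0.1112 ≈ 1.085 mg/L.

1.1 mg/L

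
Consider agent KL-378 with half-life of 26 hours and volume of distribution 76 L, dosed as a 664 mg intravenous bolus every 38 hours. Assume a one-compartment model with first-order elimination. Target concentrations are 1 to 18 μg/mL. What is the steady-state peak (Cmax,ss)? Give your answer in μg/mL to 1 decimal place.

Over one 38-h interval, 38/26 ≈ 1.4615 half-lives elapse, leaving f ≈ 0.3631 of each dose.
At steady state, accumulation factor R = 1/(1 − e^(−kτ)) ≈ 1.5701.
Single-dose peak C₀ = D/Vd = 664/76 ≈ 8.737 μg/mL.
Cmax,ss = C₀/(1 − f) ≈ 8.737/0.6369 ≈ 13.718 μg/mL.
Peak 13.7 μg/mL vs MTC 18 μg/mL: below toxic threshold.

13.7 μg/mL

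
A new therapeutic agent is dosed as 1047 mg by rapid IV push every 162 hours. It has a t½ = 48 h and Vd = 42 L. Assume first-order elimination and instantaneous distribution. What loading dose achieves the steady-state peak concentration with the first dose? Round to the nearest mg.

1159 mg

f = (1/2)^(162/48) ≈ 0.096388; accumulation ratio R = 1/(1−f) ≈ 1.10667.
Loading dose to hit Cmax,ss on first dose: D_load = D_maint·R ≈ 1047 × 1.10667 ≈ 1158.68 mg.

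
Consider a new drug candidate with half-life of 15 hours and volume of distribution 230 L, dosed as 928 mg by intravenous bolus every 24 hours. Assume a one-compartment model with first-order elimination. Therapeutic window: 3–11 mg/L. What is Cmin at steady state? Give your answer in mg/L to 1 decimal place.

2.0 mg/L

Over one 24-h interval, 24/15 ≈ 1.6 half-lives elapse, leaving f ≈ 0.3299 of each dose.
Single-dose peak C₀ = D/Vd = 928/230 ≈ 4.035 mg/L.
Steady-state trough Cmin,ss = C₀·f/(1−f) ≈ 4.035 × 0.3299/0.6701 ≈ 1.986 mg/L.
Trough 2.0 mg/L vs MEC 3 mg/L: subtherapeutic.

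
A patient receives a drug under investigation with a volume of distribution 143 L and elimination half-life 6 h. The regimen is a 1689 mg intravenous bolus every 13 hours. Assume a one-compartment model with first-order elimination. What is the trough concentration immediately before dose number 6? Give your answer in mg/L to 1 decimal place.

f = (1/2)^(τ/t½) = (1/2)^(13/6) ≈ 0.2227.
C₀ = D/Vd = 1689/143 ≈ 11.811 mg/L.
Before the 6th dose, 5 doses have been given. Superposition: Cmin = C₀·(f + f² + … + f^5).
≈ 11.811 × (0.2227 + 0.0496 + 0.0110 + 0.0025 + 0.0005) ≈ 11.811 × 0.2863 ≈ 3.381 mg/L.

3.4 mg/L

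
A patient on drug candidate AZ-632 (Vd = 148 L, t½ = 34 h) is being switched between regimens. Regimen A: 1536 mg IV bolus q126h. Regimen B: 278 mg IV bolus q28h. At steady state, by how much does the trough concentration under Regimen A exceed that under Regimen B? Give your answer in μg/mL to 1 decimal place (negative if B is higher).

-1.6 μg/mL

Regimen A: f = (1/2)^(126/34) ≈ 0.0766; Cmin,ss = (1536/148)·f/(1−f) ≈ 0.861 μg/mL.
Regimen B: f = (1/2)^(28/34) ≈ 0.5651; Cmin,ss = (278/148)·f/(1−f) ≈ 2.441 μg/mL.
Difference ≈ 0.861 − 2.441 ≈ -1.580 μg/mL.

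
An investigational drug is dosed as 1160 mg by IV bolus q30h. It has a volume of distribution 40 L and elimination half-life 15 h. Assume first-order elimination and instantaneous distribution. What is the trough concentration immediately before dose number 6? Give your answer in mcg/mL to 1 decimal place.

f = (1/2)^(τ/t½) = (1/2)^(30/15) ≈ 0.2500.
C₀ = D/Vd = 1160/40 ≈ 29.000 mcg/mL.
Before the 6th dose, 5 doses have been given. Superposition: Cmin = C₀·(f + f² + … + f^5).
≈ 29.000 × (0.2500 + 0.0625 + 0.0156 + 0.0039 + 0.0010) ≈ 29.000 × 0.3330 ≈ 9.657 mcg/mL.

9.7 mcg/mL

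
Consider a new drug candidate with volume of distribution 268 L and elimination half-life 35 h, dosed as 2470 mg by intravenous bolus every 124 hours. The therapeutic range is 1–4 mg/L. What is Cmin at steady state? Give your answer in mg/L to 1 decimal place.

0.9 mg/L

Over one 124-h interval, 124/35 ≈ 3.5429 half-lives elapse, leaving f ≈ 0.0858 of each dose.
Accumulation ratio R = 1/(1 − f) ≈ 1/0.9142 ≈ 1.0939.
Each bolus raises the concentration by D/Vd = 2470/268 ≈ 9.216 mg/L.
Steady-state peak Cmax,ss = C₀·R ≈ 9.216 × 1.0939 ≈ 10.081 mg/L.
One interval later, Cmin,ss = Cmax,ss·e^(−kτ) ≈ 10.081 × 0.0858 ≈ 0.865 mg/L.
Trough 0.9 mg/L vs MEC 1 mg/L: subtherapeutic.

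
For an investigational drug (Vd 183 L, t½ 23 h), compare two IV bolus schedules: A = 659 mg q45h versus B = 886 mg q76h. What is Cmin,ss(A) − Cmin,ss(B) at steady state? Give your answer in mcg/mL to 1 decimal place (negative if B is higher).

Regimen A: f = (1/2)^(45/23) ≈ 0.2576; Cmin,ss = (659/183)·f/(1−f) ≈ 1.250 mcg/mL.
Regimen B: f = (1/2)^(76/23) ≈ 0.1012; Cmin,ss = (886/183)·f/(1−f) ≈ 0.545 mcg/mL.
Difference ≈ 1.250 − 0.545 ≈ 0.705 mcg/mL.

0.7 mcg/mL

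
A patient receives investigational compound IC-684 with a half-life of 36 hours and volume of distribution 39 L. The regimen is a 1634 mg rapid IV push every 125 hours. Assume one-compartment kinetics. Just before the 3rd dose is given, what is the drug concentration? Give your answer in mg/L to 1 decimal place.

f = (1/2)^(τ/t½) = (1/2)^(125/36) ≈ 0.0901.
C₀ = D/Vd = 1634/39 ≈ 41.897 mg/L.
Before the 3rd dose, 2 doses have been given. Superposition: Cmin = C₀·(f + f²).
≈ 41.897 × (0.0901 + 0.0081) ≈ 41.897 × 0.0982 ≈ 4.114 mg/L.

4.1 mg/L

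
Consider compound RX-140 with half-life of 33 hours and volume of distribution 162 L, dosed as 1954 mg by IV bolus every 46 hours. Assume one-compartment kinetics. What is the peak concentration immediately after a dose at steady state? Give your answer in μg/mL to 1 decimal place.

19.5 μg/mL

k = ln2/t½ = ln2/33 ≈ 0.021004 h⁻¹; fraction remaining f = e^(−kτ) = e^(−0.021004×46) ≈ 0.3805.
Accumulation ratio R = 1/(1 − f) ≈ 1/0.6195 ≈ 1.6142.
Single-dose peak C₀ = D/Vd = 1954/162 ≈ 12.062 μg/mL.
Steady-state peak Cmax,ss = C₀·R ≈ 12.062 × 1.6142 ≈ 19.470 μg/mL.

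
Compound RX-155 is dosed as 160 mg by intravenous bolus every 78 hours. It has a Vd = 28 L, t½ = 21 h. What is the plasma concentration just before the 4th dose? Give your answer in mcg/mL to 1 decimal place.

0.5 mcg/mL

f = (1/2)^(τ/t½) = (1/2)^(78/21) ≈ 0.0762.
C₀ = D/Vd = 160/28 ≈ 5.714 mcg/mL.
Before the 4th dose, 3 doses have been given. Superposition: Cmin = C₀·(f + f² + … + f^3).
≈ 5.714 × (0.0762 + 0.0058 + 0.0004) ≈ 5.714 × 0.0824 ≈ 0.471 mcg/mL.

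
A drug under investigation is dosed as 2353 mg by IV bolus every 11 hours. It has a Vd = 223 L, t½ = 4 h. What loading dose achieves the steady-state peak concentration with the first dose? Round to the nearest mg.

2764 mg

f = (1/2)^(11/4) ≈ 0.148651; accumulation ratio R = 1/(1−f) ≈ 1.17461.
Loading dose to hit Cmax,ss on first dose: D_load = D_maint·R ≈ 2353 × 1.17461 ≈ 2763.86 mg.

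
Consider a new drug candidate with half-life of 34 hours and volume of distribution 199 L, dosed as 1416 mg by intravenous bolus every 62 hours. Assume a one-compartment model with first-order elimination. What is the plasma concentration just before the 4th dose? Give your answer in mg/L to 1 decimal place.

2.7 mg/L

f = (1/2)^(τ/t½) = (1/2)^(62/34) ≈ 0.2825.
C₀ = D/Vd = 1416/199 ≈ 7.116 mg/L.
Before the 4th dose, 3 doses have been given. Superposition: Cmin = C₀·(f + f² + … + f^3).
≈ 7.116 × (0.2825 + 0.0798 + 0.0225) ≈ 7.116 × 0.3848 ≈ 2.738 mg/L.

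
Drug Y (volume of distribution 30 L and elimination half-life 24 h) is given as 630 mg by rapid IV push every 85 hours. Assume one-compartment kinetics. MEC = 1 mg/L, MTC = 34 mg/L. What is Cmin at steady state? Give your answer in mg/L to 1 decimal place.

2.0 mg/L

τ/t½ = 85/24 ≈ 3.5417, so fraction remaining f = (1/2)^(85/24) ≈ 0.0859.
At steady state, accumulation factor R = 1/(1 − e^(−kτ)) ≈ 1.0940.
Each bolus raises the concentration by D/Vd = 630/30 ≈ 21.000 mg/L.
Cmax,ss = C₀/(1 − f) ≈ 21.000/0.9141 ≈ 22.973 mg/L.
One interval later, Cmin,ss = Cmax,ss·e^(−kτ) ≈ 22.973 × 0.0859 ≈ 1.973 mg/L.
Trough 2.0 mg/L vs MEC 1 mg/L: adequate.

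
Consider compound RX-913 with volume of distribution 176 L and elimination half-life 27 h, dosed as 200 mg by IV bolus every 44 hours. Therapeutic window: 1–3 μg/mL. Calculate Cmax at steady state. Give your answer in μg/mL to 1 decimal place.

1.7 μg/mL

Over one 44-h interval, 44/27 ≈ 1.6296 half-lives elapse, leaving f ≈ 0.3232 of each dose.
Accumulation ratio R = 1/(1 − f) ≈ 1/0.6768 ≈ 1.4775.
Single-dose peak C₀ = D/Vd = 200/176 ≈ 1.136 μg/mL.
Steady-state peak Cmax,ss = C₀·R ≈ 1.136 × 1.4775 ≈ 1.678 μg/mL.
Peak 1.7 μg/mL vs MTC 3 μg/mL: below toxic threshold.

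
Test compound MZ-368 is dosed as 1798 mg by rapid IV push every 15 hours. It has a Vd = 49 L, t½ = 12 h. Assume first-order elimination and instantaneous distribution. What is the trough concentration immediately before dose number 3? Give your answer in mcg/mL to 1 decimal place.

f = (1/2)^(τ/t½) = (1/2)^(15/12) ≈ 0.4204.
C₀ = D/Vd = 1798/49 ≈ 36.694 mcg/mL.
Before the 3rd dose, 2 doses have been given. Superposition: Cmin = C₀·(f + f²).
≈ 36.694 × (0.4204 + 0.1767) ≈ 36.694 × 0.5971 ≈ 21.910 mcg/mL.

21.9 mcg/mL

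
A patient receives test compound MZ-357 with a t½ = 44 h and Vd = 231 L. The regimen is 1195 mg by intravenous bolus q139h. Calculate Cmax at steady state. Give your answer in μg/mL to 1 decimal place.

Over one 139-h interval, 139/44 ≈ 3.1591 half-lives elapse, leaving f ≈ 0.1119 of each dose.
At steady state, accumulation factor R = 1/(1 − e^(−kτ)) ≈ 1.1260.
Each bolus raises the concentration by D/Vd = 1195/231 ≈ 5.173 μg/mL.
Cmax,ss = C₀/(1 − f) ≈ 5.173/0.8881 ≈ 5.825 μg/mL.

5.8 μg/mL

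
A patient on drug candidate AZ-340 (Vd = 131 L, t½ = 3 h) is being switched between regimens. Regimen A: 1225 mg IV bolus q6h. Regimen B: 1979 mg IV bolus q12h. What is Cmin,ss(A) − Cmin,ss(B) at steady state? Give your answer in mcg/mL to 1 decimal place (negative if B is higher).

Regimen A: f = (1/2)^(6/3) ≈ 0.2500; Cmin,ss = (1225/131)·f/(1−f) ≈ 3.117 mcg/mL.
Regimen B: f = (1/2)^(12/3) ≈ 0.0625; Cmin,ss = (1979/131)·f/(1−f) ≈ 1.007 mcg/mL.
Difference ≈ 3.117 − 1.007 ≈ 2.110 mcg/mL.

2.1 mcg/mL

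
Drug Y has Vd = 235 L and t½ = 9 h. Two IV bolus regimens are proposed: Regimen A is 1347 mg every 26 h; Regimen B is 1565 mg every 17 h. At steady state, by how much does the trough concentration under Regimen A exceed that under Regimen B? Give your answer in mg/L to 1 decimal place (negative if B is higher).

-1.6 mg/L

Regimen A: f = (1/2)^(26/9) ≈ 0.1350; Cmin,ss = (1347/235)·f/(1−f) ≈ 0.895 mg/L.
Regimen B: f = (1/2)^(17/9) ≈ 0.2700; Cmin,ss = (1565/235)·f/(1−f) ≈ 2.463 mg/L.
Difference ≈ 0.895 − 2.463 ≈ -1.568 mg/L.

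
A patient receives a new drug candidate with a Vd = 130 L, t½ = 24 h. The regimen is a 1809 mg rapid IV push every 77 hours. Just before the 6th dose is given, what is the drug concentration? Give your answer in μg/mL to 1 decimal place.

1.7 μg/mL

f = (1/2)^(τ/t½) = (1/2)^(77/24) ≈ 0.1082.
C₀ = D/Vd = 1809/130 ≈ 13.915 μg/mL.
Before the 6th dose, 5 doses have been given. Superposition: Cmin = C₀·(f + f² + … + f^5).
≈ 13.915 × (0.1082 + 0.0117 + 0.0013 + 0.0001 + 0.0000) ≈ 13.915 × 0.1213 ≈ 1.688 μg/mL.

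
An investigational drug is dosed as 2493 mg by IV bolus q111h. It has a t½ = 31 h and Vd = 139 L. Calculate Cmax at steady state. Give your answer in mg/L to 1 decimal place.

Over one 111-h interval, 111/31 ≈ 3.5806 half-lives elapse, leaving f ≈ 0.0836 of each dose.
Accumulation ratio R = 1/(1 − f) ≈ 1/0.9164 ≈ 1.0912.
Single-dose peak C₀ = D/Vd = 2493/139 ≈ 17.935 mg/L.
Steady-state peak Cmax,ss = C₀·R ≈ 17.935 × 1.0912 ≈ 19.571 mg/L.

19.6 mg/L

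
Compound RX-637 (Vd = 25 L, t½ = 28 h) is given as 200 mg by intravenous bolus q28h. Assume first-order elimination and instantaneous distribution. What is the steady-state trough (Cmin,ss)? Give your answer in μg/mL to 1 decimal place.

The dosing interval is 1 half-life, so f = 2^(−1) = 0.5.
Accumulation ratio R = 1/(1 − f) = 1/0.5 = 2/1.
Single-dose peak C₀ = D/Vd = 200/25 = 8 μg/mL.
Steady-state peak Cmax,ss = C₀·R = 8 × 2/1 ≈ 16.000 μg/mL.
Steady-state trough Cmin,ss = Cmax,ss·f ≈ 16.000 × 0.5 ≈ 8.000 μg/mL.

8.0 μg/mL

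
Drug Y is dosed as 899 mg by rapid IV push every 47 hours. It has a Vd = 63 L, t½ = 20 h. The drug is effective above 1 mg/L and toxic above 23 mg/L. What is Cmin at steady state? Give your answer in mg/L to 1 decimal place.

3.5 mg/L

Over one 47-h interval, 47/20 ≈ 2.35 half-lives elapse, leaving f ≈ 0.1961 of each dose.
Each bolus raises the concentration by D/Vd = 899/63 ≈ 14.270 mg/L.
Steady-state trough Cmin,ss = C₀·f/(1−f) ≈ 14.270 × 0.1961/0.8039 ≈ 3.481 mg/L.
Trough 3.5 mg/L vs MEC 1 mg/L: adequate.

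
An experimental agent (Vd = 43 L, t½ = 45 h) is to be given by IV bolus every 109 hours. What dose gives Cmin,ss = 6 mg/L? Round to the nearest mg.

τ/t½ = 109/45 ≈ 2.4222, so f = (1/2)^(109/45) ≈ 0.186569.
Cmin,ss = (D/Vd)·f/(1−f), so D = Cmin,ss·Vd·(1−f)/f.
D = 6 × 43 × (1−f)/f ≈ 6 × 43 × 4.35995 ≈ 1124.87 mg.

1125 mg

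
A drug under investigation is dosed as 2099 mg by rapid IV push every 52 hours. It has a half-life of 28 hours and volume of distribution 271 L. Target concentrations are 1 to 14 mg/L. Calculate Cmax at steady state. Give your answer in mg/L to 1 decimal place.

10.7 mg/L

Over one 52-h interval, 52/28 ≈ 1.8571 half-lives elapse, leaving f ≈ 0.2760 of each dose.
At steady state, accumulation factor R = 1/(1 − e^(−kτ)) ≈ 1.3812.
Single-dose peak C₀ = D/Vd = 2099/271 ≈ 7.745 mg/L.
Steady-state peak Cmax,ss = C₀·R ≈ 7.745 × 1.3812 ≈ 10.697 mg/L.
Peak 10.7 mg/L vs MTC 14 mg/L: below toxic threshold.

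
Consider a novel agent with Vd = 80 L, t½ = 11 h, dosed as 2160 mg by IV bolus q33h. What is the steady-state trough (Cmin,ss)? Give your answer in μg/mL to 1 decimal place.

3.9 μg/mL

τ = 33 h = 3 half-lives, so f = (1/2)^3 = 0.125.
At steady state, R = 1/(1 − 0.125) = 8/7.
Single-dose peak C₀ = D/Vd = 2160/80 = 27 μg/mL.
Steady-state peak Cmax,ss = C₀·R = 27 × 8/7 ≈ 30.857 μg/mL.
Steady-state trough Cmin,ss = Cmax,ss·f ≈ 30.857 × 0.125 ≈ 3.857 μg/mL.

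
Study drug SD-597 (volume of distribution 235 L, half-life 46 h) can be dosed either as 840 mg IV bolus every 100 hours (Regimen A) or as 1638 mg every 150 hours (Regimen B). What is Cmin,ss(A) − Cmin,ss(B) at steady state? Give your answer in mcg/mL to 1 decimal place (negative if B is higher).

Regimen A: f = (1/2)^(100/46) ≈ 0.2216; Cmin,ss = (840/235)·f/(1−f) ≈ 1.018 mcg/mL.
Regimen B: f = (1/2)^(150/46) ≈ 0.1043; Cmin,ss = (1638/235)·f/(1−f) ≈ 0.812 mcg/mL.
Difference ≈ 1.018 − 0.812 ≈ 0.206 mcg/mL.

0.2 mcg/mL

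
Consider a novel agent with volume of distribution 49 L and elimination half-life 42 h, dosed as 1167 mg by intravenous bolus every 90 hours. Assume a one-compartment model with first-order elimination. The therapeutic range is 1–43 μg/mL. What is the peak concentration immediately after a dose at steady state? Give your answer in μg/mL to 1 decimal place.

Over one 90-h interval, 90/42 ≈ 2.1429 half-lives elapse, leaving f ≈ 0.2264 of each dose.
Accumulation ratio R = 1/(1 − f) ≈ 1/0.7736 ≈ 1.2927.
Each bolus raises the concentration by D/Vd = 1167/49 ≈ 23.816 μg/mL.
Steady-state peak Cmax,ss = C₀·R ≈ 23.816 × 1.2927 ≈ 30.787 μg/mL.
Peak 30.8 μg/mL vs MTC 43 μg/mL: below toxic threshold.

30.8 μg/mL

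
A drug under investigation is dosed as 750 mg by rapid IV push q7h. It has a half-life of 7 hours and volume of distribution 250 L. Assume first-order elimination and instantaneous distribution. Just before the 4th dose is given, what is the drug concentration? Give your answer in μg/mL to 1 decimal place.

2.6 μg/mL

f = (1/2)^(τ/t½) = (1/2)^(7/7) ≈ 0.5000.
C₀ = D/Vd = 750/250 ≈ 3.000 μg/mL.
Before the 4th dose, 3 doses have been given. Superposition: Cmin = C₀·(f + f² + … + f^3).
≈ 3.000 × (0.5000 + 0.2500 + 0.1250) ≈ 3.000 × 0.8750 ≈ 2.625 μg/mL.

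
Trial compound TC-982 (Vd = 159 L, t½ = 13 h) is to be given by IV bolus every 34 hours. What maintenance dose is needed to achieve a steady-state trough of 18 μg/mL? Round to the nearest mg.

14676 mg

τ/t½ = 34/13 ≈ 2.6154, so f = (1/2)^(34/13) ≈ 0.163189.
Cmin,ss = (D/Vd)·f/(1−f), so D = Cmin,ss·Vd·(1−f)/f.
D = 18 × 159 × (1−f)/f ≈ 18 × 159 × 5.12786 ≈ 14675.94 mg.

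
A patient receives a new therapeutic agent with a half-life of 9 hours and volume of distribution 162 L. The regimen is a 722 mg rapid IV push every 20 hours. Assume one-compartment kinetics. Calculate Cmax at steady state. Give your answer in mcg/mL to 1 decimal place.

5.7 mcg/mL

k = ln2/t½ = ln2/9 ≈ 0.077016 h⁻¹; fraction remaining f = e^(−kτ) = e^(−0.077016×20) ≈ 0.2143.
Accumulation ratio R = 1/(1 − f) ≈ 1/0.7857 ≈ 1.2728.
Each bolus raises the concentration by D/Vd = 722/162 ≈ 4.457 mcg/mL.
Steady-state peak Cmax,ss = C₀·R ≈ 4.457 × 1.2728 ≈ 5.673 mcg/mL.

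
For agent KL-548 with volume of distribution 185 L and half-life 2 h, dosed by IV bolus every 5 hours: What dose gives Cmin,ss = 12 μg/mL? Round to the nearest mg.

10338 mg

τ/t½ = 5/2 ≈ 2.5, so f = (1/2)^(5/2) ≈ 0.176777.
Cmin,ss = (D/Vd)·f/(1−f), so D = Cmin,ss·Vd·(1−f)/f.
D = 12 × 185 × (1−f)/f ≈ 12 × 185 × 4.65684 ≈ 10338.18 mg.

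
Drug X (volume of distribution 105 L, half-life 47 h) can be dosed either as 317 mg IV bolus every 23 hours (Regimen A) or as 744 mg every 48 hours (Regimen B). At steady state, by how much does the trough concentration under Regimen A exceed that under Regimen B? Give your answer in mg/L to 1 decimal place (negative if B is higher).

Regimen A: f = (1/2)^(23/47) ≈ 0.7123; Cmin,ss = (317/105)·f/(1−f) ≈ 7.475 mg/L.
Regimen B: f = (1/2)^(48/47) ≈ 0.4927; Cmin,ss = (744/105)·f/(1−f) ≈ 6.882 mg/L.
Difference ≈ 7.475 − 6.882 ≈ 0.593 mg/L.

0.6 mg/L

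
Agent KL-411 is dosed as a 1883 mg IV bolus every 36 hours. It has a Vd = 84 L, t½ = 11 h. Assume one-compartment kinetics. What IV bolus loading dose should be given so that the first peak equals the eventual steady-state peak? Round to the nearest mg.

2100 mg

f = (1/2)^(36/11) ≈ 0.103469; accumulation ratio R = 1/(1−f) ≈ 1.11541.
Loading dose to hit Cmax,ss on first dose: D_load = D_maint·R ≈ 1883 × 1.11541 ≈ 2100.32 mg.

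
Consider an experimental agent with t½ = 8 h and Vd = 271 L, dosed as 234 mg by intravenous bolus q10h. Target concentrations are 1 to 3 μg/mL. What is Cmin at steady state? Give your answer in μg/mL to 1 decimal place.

τ/t½ = 10/8 ≈ 1.25, so fraction remaining f = (1/2)^(10/8) ≈ 0.4204.
Single-dose peak C₀ = D/Vd = 234/271 ≈ 0.863 μg/mL.
Steady-state trough Cmin,ss = C₀·f/(1−f) ≈ 0.863 × 0.4204/0.5796 ≈ 0.626 μg/mL.
Trough 0.6 μg/mL vs MEC 1 μg/mL: subtherapeutic.

0.6 μg/mL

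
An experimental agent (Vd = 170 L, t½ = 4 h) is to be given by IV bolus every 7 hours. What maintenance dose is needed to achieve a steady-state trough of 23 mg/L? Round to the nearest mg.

9242 mg

τ/t½ = 7/4 ≈ 1.75, so f = (1/2)^(7/4) ≈ 0.297302.
Cmin,ss = (D/Vd)·f/(1−f), so D = Cmin,ss·Vd·(1−f)/f.
D = 23 × 170 × (1−f)/f ≈ 23 × 170 × 2.36358 ≈ 9241.60 mg.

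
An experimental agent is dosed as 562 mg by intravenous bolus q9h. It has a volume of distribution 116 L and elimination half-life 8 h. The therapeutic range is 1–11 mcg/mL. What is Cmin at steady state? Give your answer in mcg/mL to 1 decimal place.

k = ln2/t½ = ln2/8 ≈ 0.086643 h⁻¹; fraction remaining f = e^(−kτ) = e^(−0.086643×9) ≈ 0.4585.
At steady state, accumulation factor R = 1/(1 − e^(−kτ)) ≈ 1.8467.
Each bolus raises the concentration by D/Vd = 562/116 ≈ 4.845 mcg/mL.
Cmax,ss = C₀/(1 − f) ≈ 4.845/0.5415 ≈ 8.947 mcg/mL.
One interval later, Cmin,ss = Cmax,ss·e^(−kτ) ≈ 8.947 × 0.4585 ≈ 4.102 mcg/mL.
Trough 4.1 mcg/mL vs MEC 1 mcg/mL: adequate.

4.1 mcg/mL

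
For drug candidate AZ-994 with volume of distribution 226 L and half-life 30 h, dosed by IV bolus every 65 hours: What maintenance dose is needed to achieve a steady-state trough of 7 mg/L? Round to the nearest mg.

τ/t½ = 65/30 ≈ 2.1667, so f = (1/2)^(65/30) ≈ 0.222725.
Cmin,ss = (D/Vd)·f/(1−f), so D = Cmin,ss·Vd·(1−f)/f.
D = 7 × 226 × (1−f)/f ≈ 7 × 226 × 3.48984 ≈ 5520.93 mg.

5521 mg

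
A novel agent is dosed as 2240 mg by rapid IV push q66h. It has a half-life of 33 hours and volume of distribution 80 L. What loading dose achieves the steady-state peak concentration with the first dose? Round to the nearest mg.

2987 mg

f = (1/2)^(66/33) ≈ 0.250000; accumulation ratio R = 1/(1−f) ≈ 1.33333.
Loading dose to hit Cmax,ss on first dose: D_load = D_maint·R ≈ 2240 × 1.33333 ≈ 2986.66 mg.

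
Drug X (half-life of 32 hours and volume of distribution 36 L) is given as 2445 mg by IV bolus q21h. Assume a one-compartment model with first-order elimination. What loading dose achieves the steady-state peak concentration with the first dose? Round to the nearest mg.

f = (1/2)^(21/32) ≈ 0.634525; accumulation ratio R = 1/(1−f) ≈ 2.73617.
Loading dose to hit Cmax,ss on first dose: D_load = D_maint·R ≈ 2445 × 2.73617 ≈ 6689.94 mg.

6690 mg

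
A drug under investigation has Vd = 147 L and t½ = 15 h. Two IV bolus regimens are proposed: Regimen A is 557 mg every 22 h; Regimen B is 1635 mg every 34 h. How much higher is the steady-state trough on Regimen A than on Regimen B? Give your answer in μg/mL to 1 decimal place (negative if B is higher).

Regimen A: f = (1/2)^(22/15) ≈ 0.3618; Cmin,ss = (557/147)·f/(1−f) ≈ 2.148 μg/mL.
Regimen B: f = (1/2)^(34/15) ≈ 0.2078; Cmin,ss = (1635/147)·f/(1−f) ≈ 2.918 μg/mL.
Difference ≈ 2.148 − 2.918 ≈ -0.770 μg/mL.

-0.8 μg/mL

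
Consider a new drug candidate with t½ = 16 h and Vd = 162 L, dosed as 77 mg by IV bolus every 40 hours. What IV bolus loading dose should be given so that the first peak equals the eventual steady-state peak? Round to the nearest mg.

94 mg

f = (1/2)^(40/16) ≈ 0.176777; accumulation ratio R = 1/(1−f) ≈ 1.21474.
Loading dose to hit Cmax,ss on first dose: D_load = D_maint·R ≈ 77 × 1.21474 ≈ 93.53 mg.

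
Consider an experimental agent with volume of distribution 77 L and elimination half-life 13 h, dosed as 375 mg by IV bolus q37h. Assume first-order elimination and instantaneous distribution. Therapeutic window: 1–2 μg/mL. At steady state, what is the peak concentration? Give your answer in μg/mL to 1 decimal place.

5.7 μg/mL

k = ln2/t½ = ln2/13 ≈ 0.053319 h⁻¹; fraction remaining f = e^(−kτ) = e^(−0.053319×37) ≈ 0.1391.
At steady state, accumulation factor R = 1/(1 − e^(−kτ)) ≈ 1.1616.
Each bolus raises the concentration by D/Vd = 375/77 ≈ 4.870 μg/mL.
Steady-state peak Cmax,ss = C₀·R ≈ 4.870 × 1.1616 ≈ 5.657 μg/mL.
Peak 5.7 μg/mL vs MTC 2 μg/mL: exceeds toxic threshold.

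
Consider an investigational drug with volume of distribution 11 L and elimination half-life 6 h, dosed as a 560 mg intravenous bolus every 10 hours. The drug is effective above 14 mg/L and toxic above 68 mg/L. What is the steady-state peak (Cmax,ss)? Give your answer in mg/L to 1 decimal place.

k = ln2/t½ = ln2/6 ≈ 0.115525 h⁻¹; fraction remaining f = e^(−kτ) = e^(−0.115525×10) ≈ 0.3150.
Accumulation ratio R = 1/(1 − f) ≈ 1/0.6850 ≈ 1.4599.
Each bolus raises the concentration by D/Vd = 560/11 ≈ 50.909 mg/L.
Steady-state peak Cmax,ss = C₀·R ≈ 50.909 × 1.4599 ≈ 74.322 mg/L.
Peak 74.3 mg/L vs MTC 68 mg/L: exceeds toxic threshold.

74.3 mg/L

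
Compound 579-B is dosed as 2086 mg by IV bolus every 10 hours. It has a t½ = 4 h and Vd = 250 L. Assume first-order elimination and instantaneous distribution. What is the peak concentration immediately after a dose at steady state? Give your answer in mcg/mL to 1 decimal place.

10.1 mcg/mL

k = ln2/t½ = ln2/4 ≈ 0.173287 h⁻¹; fraction remaining f = e^(−kτ) = e^(−0.173287×10) ≈ 0.1768.
At steady state, accumulation factor R = 1/(1 − e^(−kτ)) ≈ 1.2148.
Single-dose peak C₀ = D/Vd = 2086/250 ≈ 8.344 mcg/mL.
Steady-state peak Cmax,ss = C₀·R ≈ 8.344 × 1.2148 ≈ 10.136 mcg/mL.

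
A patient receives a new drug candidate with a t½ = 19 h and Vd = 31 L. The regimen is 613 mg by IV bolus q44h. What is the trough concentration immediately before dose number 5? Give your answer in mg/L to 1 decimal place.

5.0 mg/L

f = (1/2)^(τ/t½) = (1/2)^(44/19) ≈ 0.2009.
C₀ = D/Vd = 613/31 ≈ 19.774 mg/L.
Before the 5th dose, 4 doses have been given. Superposition: Cmin = C₀·(f + f² + … + f^4).
≈ 19.774 × (0.2009 + 0.0404 + 0.0081 + 0.0016) ≈ 19.774 × 0.2510 ≈ 4.963 mg/L.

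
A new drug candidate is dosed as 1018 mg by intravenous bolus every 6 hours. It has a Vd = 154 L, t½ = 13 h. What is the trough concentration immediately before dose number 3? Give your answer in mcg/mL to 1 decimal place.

f = (1/2)^(τ/t½) = (1/2)^(6/13) ≈ 0.7262.
C₀ = D/Vd = 1018/154 ≈ 6.610 mcg/mL.
Before the 3rd dose, 2 doses have been given. Superposition: Cmin = C₀·(f + f²).
≈ 6.610 × (0.7262 + 0.5274) ≈ 6.610 × 1.2536 ≈ 8.286 mcg/mL.

8.3 mcg/mL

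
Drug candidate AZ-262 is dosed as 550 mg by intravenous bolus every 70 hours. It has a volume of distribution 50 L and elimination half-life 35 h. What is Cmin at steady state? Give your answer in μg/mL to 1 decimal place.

τ = 70 h = 2 half-lives, so f = (1/2)^2 = 0.25.
Accumulation ratio R = 1/(1 − f) = 1/0.75 = 4/3.
Single-dose peak C₀ = D/Vd = 550/50 = 11 μg/mL.
Steady-state peak Cmax,ss = C₀·R = 11 × 4/3 ≈ 14.667 μg/mL.
Steady-state trough Cmin,ss = Cmax,ss·f ≈ 14.667 × 0.25 ≈ 3.667 μg/mL.

3.7 μg/mL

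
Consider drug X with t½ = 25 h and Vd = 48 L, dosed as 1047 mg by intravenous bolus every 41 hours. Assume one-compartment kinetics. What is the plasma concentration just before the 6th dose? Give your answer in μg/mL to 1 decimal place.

10.3 μg/mL

f = (1/2)^(τ/t½) = (1/2)^(41/25) ≈ 0.3209.
C₀ = D/Vd = 1047/48 ≈ 21.812 μg/mL.
Before the 6th dose, 5 doses have been given. Superposition: Cmin = C₀·(f + f² + … + f^5).
≈ 21.812 × (0.3209 + 0.1030 + 0.0330 + 0.0106 + 0.0034) ≈ 21.812 × 0.4709 ≈ 10.271 μg/mL.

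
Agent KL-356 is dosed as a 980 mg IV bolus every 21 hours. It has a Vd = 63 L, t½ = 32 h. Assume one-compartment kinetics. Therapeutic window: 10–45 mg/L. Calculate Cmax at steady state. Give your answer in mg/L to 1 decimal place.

τ/t½ = 21/32 ≈ 0.65625, so fraction remaining f = (1/2)^(21/32) ≈ 0.6345.
Accumulation ratio R = 1/(1 − f) ≈ 1/0.3655 ≈ 2.7360.
Each bolus raises the concentration by D/Vd = 980/63 ≈ 15.556 mg/L.
Steady-state peak Cmax,ss = C₀·R ≈ 15.556 × 2.7360 ≈ 42.561 mg/L.
Peak 42.6 mg/L vs MTC 45 mg/L: below toxic threshold.

42.6 mg/L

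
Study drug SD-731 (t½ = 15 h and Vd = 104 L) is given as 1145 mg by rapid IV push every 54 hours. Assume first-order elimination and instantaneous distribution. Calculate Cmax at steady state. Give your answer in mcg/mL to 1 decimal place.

τ/t½ = 54/15 ≈ 3.6, so fraction remaining f = (1/2)^(54/15) ≈ 0.0825.
Accumulation ratio R = 1/(1 − f) ≈ 1/0.9175 ≈ 1.0899.
Single-dose peak C₀ = D/Vd = 1145/104 ≈ 11.010 mcg/mL.
Steady-state peak Cmax,ss = C₀·R ≈ 11.010 × 1.0899 ≈ 12.000 mcg/mL.

12.0 mcg/mL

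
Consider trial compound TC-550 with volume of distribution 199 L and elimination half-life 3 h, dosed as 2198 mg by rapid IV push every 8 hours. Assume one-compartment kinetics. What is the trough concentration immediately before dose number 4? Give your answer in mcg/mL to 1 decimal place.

f = (1/2)^(τ/t½) = (1/2)^(8/3) ≈ 0.1575.
C₀ = D/Vd = 2198/199 ≈ 11.045 mcg/mL.
Before the 4th dose, 3 doses have been given. Superposition: Cmin = C₀·(f + f² + … + f^3).
≈ 11.045 × (0.1575 + 0.0248 + 0.0039) ≈ 11.045 × 0.1862 ≈ 2.057 mcg/mL.

2.1 mcg/mL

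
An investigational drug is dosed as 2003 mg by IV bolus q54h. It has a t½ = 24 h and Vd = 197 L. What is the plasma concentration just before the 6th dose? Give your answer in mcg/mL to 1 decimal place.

2.7 mcg/mL

f = (1/2)^(τ/t½) = (1/2)^(54/24) ≈ 0.2102.
C₀ = D/Vd = 2003/197 ≈ 10.168 mcg/mL.
Before the 6th dose, 5 doses have been given. Superposition: Cmin = C₀·(f + f² + … + f^5).
≈ 10.168 × (0.2102 + 0.0442 + 0.0093 + 0.0020 + 0.0004) ≈ 10.168 × 0.2661 ≈ 2.706 mcg/mL.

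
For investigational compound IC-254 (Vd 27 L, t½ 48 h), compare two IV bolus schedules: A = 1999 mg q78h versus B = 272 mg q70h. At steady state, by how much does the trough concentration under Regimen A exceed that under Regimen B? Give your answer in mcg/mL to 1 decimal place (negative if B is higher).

Regimen A: f = (1/2)^(78/48) ≈ 0.3242; Cmin,ss = (1999/27)·f/(1−f) ≈ 35.518 mcg/mL.
Regimen B: f = (1/2)^(70/48) ≈ 0.3639; Cmin,ss = (272/27)·f/(1−f) ≈ 5.763 mcg/mL.
Difference ≈ 35.518 − 5.763 ≈ 29.755 mcg/mL.

29.8 mcg/mL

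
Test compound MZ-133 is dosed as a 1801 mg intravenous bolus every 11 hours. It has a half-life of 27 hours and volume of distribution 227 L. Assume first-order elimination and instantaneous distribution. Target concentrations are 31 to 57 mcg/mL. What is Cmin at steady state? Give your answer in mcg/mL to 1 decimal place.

24.3 mcg/mL

τ/t½ = 11/27 ≈ 0.40741, so fraction remaining f = (1/2)^(11/27) ≈ 0.7540.
At steady state, accumulation factor R = 1/(1 − e^(−kτ)) ≈ 4.0650.
Single-dose peak C₀ = D/Vd = 1801/227 ≈ 7.934 mcg/mL.
Steady-state peak Cmax,ss = C₀·R ≈ 7.934 × 4.0650 ≈ 32.252 mcg/mL.
Steady-state trough Cmin,ss = Cmax,ss·f ≈ 32.252 × 0.7540 ≈ 24.318 mcg/mL.
Trough 24.3 mcg/mL vs MEC 31 mcg/mL: subtherapeutic.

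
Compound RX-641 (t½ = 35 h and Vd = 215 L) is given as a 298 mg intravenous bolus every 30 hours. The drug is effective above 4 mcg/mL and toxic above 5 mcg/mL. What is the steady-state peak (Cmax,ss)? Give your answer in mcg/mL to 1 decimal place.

3.1 mcg/mL

Over one 30-h interval, 30/35 ≈ 0.85714 half-lives elapse, leaving f ≈ 0.5520 of each dose.
At steady state, accumulation factor R = 1/(1 − e^(−kτ)) ≈ 2.2321.
Each bolus raises the concentration by D/Vd = 298/215 ≈ 1.386 mcg/mL.
Steady-state peak Cmax,ss = C₀·R ≈ 1.386 × 2.2321 ≈ 3.094 mcg/mL.
Peak 3.1 mcg/mL vs MTC 5 mcg/mL: below toxic threshold.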